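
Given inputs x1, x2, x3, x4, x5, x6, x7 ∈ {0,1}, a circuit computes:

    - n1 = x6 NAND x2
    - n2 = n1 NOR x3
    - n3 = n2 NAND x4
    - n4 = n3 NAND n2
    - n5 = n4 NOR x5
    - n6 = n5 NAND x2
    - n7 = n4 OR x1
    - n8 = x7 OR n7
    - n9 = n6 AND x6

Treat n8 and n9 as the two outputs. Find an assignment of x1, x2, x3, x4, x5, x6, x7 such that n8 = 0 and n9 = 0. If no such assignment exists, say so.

x1=0, x2=1, x3=0, x4=0, x5=0, x6=1, x7=0

Check with x1=0, x2=1, x3=0, x4=0, x5=0, x6=1, x7=0:
n1 = x6 NAND x2 = 1 NAND 1 = 0
n2 = n1 NOR x3 = 0 NOR 0 = 1
n3 = n2 NAND x4 = 1 NAND 0 = 1
n4 = n3 NAND n2 = 1 NAND 1 = 0
n5 = n4 NOR x5 = 0 NOR 0 = 1
n6 = n5 NAND x2 = 1 NAND 1 = 0
n7 = n4 OR x1 = 0 OR 0 = 0
n8 = x7 OR n7 = 0 OR 0 = 0
n9 = n6 AND x6 = 0 AND 1 = 0
So n8 = 0 and n9 = 0.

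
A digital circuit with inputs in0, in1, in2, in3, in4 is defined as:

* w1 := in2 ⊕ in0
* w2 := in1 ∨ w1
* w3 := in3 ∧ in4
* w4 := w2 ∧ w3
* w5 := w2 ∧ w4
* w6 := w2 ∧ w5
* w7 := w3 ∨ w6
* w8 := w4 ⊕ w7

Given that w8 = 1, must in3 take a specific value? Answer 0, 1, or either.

w8 = w4 ⊕ w7 must be 1, so w4 and w7 differ.
Every assignment with w8 = 1 has in3 = 1; there are 2 such assignment(s).
  in0=0, in1=0, in2=0, in3=1, in4=1
  in0=1, in1=0, in2=1, in3=1, in4=1

1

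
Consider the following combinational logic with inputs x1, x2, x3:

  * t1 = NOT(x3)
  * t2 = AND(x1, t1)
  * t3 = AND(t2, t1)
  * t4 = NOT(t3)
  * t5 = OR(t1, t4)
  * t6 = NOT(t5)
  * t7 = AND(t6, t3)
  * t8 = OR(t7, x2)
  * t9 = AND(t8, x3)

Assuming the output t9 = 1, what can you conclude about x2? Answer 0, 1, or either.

1

t9 = AND(t8, x3) must be 1, so both t8 = 1 and x3 = 1.
t8 = OR(t7, x2) must be 1, so at least one of t7, x2 is 1.
Every assignment with t9 = 1 has x2 = 1; there are 2 such assignment(s).
  x1=0, x2=1, x3=1
  x1=1, x2=1, x3=1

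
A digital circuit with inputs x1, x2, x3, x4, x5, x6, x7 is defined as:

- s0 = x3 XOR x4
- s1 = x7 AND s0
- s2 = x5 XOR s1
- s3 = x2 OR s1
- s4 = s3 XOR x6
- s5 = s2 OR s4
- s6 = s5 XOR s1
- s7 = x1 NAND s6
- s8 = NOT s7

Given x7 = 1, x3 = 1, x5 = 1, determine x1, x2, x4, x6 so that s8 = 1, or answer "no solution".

s8 = NOT s7 must be 1, so s7 = 0.
Check with x7 = 1, x3 = 1, x5 = 1 and x1=1, x2=0, x4=1, x6=0:
s0 = x3 XOR x4 = 1 XOR 1 = 0
s1 = x7 AND s0 = 1 AND 0 = 0
s2 = x5 XOR s1 = 1 XOR 0 = 1
s3 = x2 OR s1 = 0 OR 0 = 0
s4 = s3 XOR x6 = 0 XOR 0 = 0
s5 = s2 OR s4 = 1 OR 0 = 1
s6 = s5 XOR s1 = 1 XOR 0 = 1
s7 = x1 NAND s6 = 1 NAND 1 = 0
s8 = NOT s7 = NOT 0 = 1
So s8 = 1.

x1=1, x2=0, x4=1, x6=0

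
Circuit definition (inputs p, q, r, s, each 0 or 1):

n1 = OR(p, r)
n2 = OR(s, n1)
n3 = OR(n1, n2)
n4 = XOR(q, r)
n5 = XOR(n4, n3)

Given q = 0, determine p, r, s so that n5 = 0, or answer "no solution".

p=0 r=0 s=0

n5 = XOR(n4, n3) must be 0, so n4 and n3 are equal.
Check with q = 0 and p=0, r=0, s=0:
n1 = OR(p, r) = OR(0, 0) = 0
n2 = OR(s, n1) = OR(0, 0) = 0
n3 = OR(n1, n2) = OR(0, 0) = 0
n4 = XOR(q, r) = XOR(0, 0) = 0
n5 = XOR(n4, n3) = XOR(0, 0) = 0
So n5 = 0.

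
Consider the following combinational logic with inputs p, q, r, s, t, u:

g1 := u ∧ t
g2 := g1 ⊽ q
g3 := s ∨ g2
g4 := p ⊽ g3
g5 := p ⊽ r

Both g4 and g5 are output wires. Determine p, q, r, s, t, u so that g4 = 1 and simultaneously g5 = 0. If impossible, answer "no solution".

Check with p=0, q=1, r=1, s=0, t=0, u=1:
g1 = u ∧ t = 1 ∧ 0 = 0
g2 = g1 ⊽ q = 0 ⊽ 1 = 0
g3 = s ∨ g2 = 0 ∨ 0 = 0
g4 = p ⊽ g3 = 0 ⊽ 0 = 1
g5 = p ⊽ r = 0 ⊽ 1 = 0
So g4 = 1 and g5 = 0.

p=0, q=1, r=1, s=0, t=0, u=1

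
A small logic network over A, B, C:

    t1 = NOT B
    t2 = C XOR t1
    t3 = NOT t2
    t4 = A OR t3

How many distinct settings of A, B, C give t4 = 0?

2

t4 = A OR t3 must be 0, so both A = 0 and t3 = 0.
Satisfying assignments:
  A=0, B=0, C=0
  A=0, B=1, C=1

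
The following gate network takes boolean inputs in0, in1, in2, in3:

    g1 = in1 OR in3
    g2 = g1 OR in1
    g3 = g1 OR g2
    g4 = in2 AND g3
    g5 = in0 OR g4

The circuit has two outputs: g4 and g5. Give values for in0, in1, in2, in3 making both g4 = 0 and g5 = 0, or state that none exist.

Check with in0=0 in1=1 in2=0 in3=1:
g1 = in1 OR in3 = 1 OR 1 = 1
g2 = g1 OR in1 = 1 OR 1 = 1
g3 = g1 OR g2 = 1 OR 1 = 1
g4 = in2 AND g3 = 0 AND 1 = 0
g5 = in0 OR g4 = 0 OR 0 = 0
So g4 = 0 and g5 = 0.

in0=0 in1=1 in2=0 in3=1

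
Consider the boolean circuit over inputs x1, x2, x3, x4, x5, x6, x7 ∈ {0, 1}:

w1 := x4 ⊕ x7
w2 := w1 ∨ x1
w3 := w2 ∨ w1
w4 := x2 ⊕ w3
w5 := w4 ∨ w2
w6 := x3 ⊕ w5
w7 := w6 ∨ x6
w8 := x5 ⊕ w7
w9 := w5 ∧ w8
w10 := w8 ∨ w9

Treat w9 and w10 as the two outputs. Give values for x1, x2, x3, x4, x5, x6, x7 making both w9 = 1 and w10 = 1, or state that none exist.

Check with x1=0, x2=0, x3=1, x4=1, x5=1, x6=0, x7=0:
w1 = x4 ⊕ x7 = 1 ⊕ 0 = 1
w2 = w1 ∨ x1 = 1 ∨ 0 = 1
w3 = w2 ∨ w1 = 1 ∨ 1 = 1
w4 = x2 ⊕ w3 = 0 ⊕ 1 = 1
w5 = w4 ∨ w2 = 1 ∨ 1 = 1
w6 = x3 ⊕ w5 = 1 ⊕ 1 = 0
w7 = w6 ∨ x6 = 0 ∨ 0 = 0
w8 = x5 ⊕ w7 = 1 ⊕ 0 = 1
w9 = w5 ∧ w8 = 1 ∧ 1 = 1
w10 = w8 ∨ w9 = 1 ∨ 1 = 1
So w9 = 1 and w10 = 1.

x1=0, x2=0, x3=1, x4=1, x5=1, x6=0, x7=0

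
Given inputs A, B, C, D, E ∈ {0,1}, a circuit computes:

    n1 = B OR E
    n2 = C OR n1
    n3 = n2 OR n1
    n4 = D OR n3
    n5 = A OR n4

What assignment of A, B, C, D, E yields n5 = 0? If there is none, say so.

A=0, B=0, C=0, D=0, E=0

n5 = A OR n4 must be 0, so both A = 0 and n4 = 0.
n4 = D OR n3 must be 0, so both D = 0 and n3 = 0.
n3 = n2 OR n1 must be 0, so both n2 = 0 and n1 = 0.
Check with A=0, B=0, C=0, D=0, E=0:
n1 = B OR E = 0 OR 0 = 0
n2 = C OR n1 = 0 OR 0 = 0
n3 = n2 OR n1 = 0 OR 0 = 0
n4 = D OR n3 = 0 OR 0 = 0
n5 = A OR n4 = 0 OR 0 = 0
So n5 = 0 as required.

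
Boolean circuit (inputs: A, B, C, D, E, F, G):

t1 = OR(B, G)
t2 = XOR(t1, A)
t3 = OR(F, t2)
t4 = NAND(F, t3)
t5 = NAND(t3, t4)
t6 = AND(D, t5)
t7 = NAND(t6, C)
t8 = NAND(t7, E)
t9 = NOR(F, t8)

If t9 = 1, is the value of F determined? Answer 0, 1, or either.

0

t9 = NOR(F, t8) must be 1, so both F = 0 and t8 = 0.
t8 = NAND(t7, E) must be 0, so both t7 = 1 and E = 1.
t7 = NAND(t6, C) must be 1, so at least one of t6, C is 0.
Every assignment with t9 = 1 has F = 0; there are 28 such assignment(s).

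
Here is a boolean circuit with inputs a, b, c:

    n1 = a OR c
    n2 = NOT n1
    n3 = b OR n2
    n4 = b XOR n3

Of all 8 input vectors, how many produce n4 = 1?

n4 = b XOR n3 must be 1, so b and n3 differ.
Enumerating the 8 input combinations, 1 give n4 = 1 and 7 give n4 = 0.

1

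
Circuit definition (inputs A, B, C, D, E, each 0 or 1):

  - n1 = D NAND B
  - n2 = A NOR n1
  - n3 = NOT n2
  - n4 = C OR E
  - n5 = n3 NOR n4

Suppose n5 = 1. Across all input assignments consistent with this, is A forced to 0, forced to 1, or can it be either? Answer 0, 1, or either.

0

n5 = n3 NOR n4 must be 1, so both n3 = 0 and n4 = 0.
n3 = NOT n2 must be 0, so n2 = 1.
Every assignment with n5 = 1 has A = 0; there are 1 such assignment(s).
  A=0, B=1, C=0, D=1, E=0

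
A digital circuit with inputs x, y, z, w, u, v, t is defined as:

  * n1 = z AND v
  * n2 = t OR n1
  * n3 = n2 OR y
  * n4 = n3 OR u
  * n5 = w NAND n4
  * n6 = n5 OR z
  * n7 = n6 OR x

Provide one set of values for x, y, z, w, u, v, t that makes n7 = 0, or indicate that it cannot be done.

x=0, y=0, z=0, w=1, u=1, v=0, t=1

n7 = n6 OR x must be 0, so both n6 = 0 and x = 0.
n6 = n5 OR z must be 0, so both n5 = 0 and z = 0.
Check with x=0, y=0, z=0, w=1, u=1, v=0, t=1:
n1 = z AND v = 0 AND 0 = 0
n2 = t OR n1 = 1 OR 0 = 1
n3 = n2 OR y = 1 OR 0 = 1
n4 = n3 OR u = 1 OR 1 = 1
n5 = w NAND n4 = 1 NAND 1 = 0
n6 = n5 OR z = 0 OR 0 = 0
n7 = n6 OR x = 0 OR 0 = 0
So n7 = 0 as required.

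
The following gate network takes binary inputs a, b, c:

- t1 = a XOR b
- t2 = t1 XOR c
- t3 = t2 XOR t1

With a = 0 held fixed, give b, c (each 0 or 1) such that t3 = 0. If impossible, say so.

Check with a = 0 and b=0, c=0:
t1 = a XOR b = 0 XOR 0 = 0
t2 = t1 XOR c = 0 XOR 0 = 0
t3 = t2 XOR t1 = 0 XOR 0 = 0
So t3 = 0.

b=0, c=0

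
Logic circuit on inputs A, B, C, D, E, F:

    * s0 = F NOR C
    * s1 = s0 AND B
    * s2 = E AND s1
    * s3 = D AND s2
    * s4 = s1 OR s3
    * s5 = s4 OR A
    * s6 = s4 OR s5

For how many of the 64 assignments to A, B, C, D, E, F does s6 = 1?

36

s6 = s4 OR s5 must be 1, so at least one of s4, s5 is 1.
Enumerating the 64 input combinations, 36 give s6 = 1 and 28 give s6 = 0.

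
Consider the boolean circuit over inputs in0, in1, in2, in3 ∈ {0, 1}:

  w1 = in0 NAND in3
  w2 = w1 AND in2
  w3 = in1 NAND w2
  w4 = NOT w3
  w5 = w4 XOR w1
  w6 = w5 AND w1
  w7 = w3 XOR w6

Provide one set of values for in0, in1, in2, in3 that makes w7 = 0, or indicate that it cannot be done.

Check with in0=0, in1=1, in2=1, in3=1:
w1 = in0 NAND in3 = 0 NAND 1 = 1
w2 = w1 AND in2 = 1 AND 1 = 1
w3 = in1 NAND w2 = 1 NAND 1 = 0
w4 = NOT w3 = NOT 0 = 1
w5 = w4 XOR w1 = 1 XOR 1 = 0
w6 = w5 AND w1 = 0 AND 1 = 0
w7 = w3 XOR w6 = 0 XOR 0 = 0
So w7 = 0 as required.

in0=0, in1=1, in2=1, in3=1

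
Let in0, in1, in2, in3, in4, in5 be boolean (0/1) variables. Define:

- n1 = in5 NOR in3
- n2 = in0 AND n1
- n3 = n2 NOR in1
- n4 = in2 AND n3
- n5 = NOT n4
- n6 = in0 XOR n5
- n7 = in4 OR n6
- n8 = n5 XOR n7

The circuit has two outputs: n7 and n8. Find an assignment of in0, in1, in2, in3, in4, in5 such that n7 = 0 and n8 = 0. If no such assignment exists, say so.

Check with in0=0, in1=0, in2=1, in3=1, in4=0, in5=0:
n1 = in5 NOR in3 = 0 NOR 1 = 0
n2 = in0 AND n1 = 0 AND 0 = 0
n3 = n2 NOR in1 = 0 NOR 0 = 1
n4 = in2 AND n3 = 1 AND 1 = 1
n5 = NOT n4 = NOT 1 = 0
n6 = in0 XOR n5 = 0 XOR 0 = 0
n7 = in4 OR n6 = 0 OR 0 = 0
n8 = n5 XOR n7 = 0 XOR 0 = 0
So n7 = 0 and n8 = 0.

in0=0, in1=0, in2=1, in3=1, in4=0, in5=0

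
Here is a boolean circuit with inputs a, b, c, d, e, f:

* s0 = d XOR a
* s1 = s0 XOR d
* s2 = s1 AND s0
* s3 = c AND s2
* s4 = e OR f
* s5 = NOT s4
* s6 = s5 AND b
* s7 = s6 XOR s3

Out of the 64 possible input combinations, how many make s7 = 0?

50

s7 = s6 XOR s3 must be 0, so s6 and s3 are equal.
Enumerating the 64 input combinations, 50 give s7 = 0 and 14 give s7 = 1.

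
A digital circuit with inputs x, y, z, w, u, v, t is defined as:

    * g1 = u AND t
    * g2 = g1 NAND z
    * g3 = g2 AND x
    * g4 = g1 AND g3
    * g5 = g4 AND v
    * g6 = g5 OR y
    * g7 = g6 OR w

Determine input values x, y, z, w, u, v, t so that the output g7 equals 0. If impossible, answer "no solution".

x=0, y=0, z=0, w=0, u=0, v=1, t=1

g7 = g6 OR w must be 0, so both g6 = 0 and w = 0.
Check with x=0, y=0, z=0, w=0, u=0, v=1, t=1:
g1 = u AND t = 0 AND 1 = 0
g2 = g1 NAND z = 0 NAND 0 = 1
g3 = g2 AND x = 1 AND 0 = 0
g4 = g1 AND g3 = 0 AND 0 = 0
g5 = g4 AND v = 0 AND 1 = 0
g6 = g5 OR y = 0 OR 0 = 0
g7 = g6 OR w = 0 OR 0 = 0
So g7 = 0 as required.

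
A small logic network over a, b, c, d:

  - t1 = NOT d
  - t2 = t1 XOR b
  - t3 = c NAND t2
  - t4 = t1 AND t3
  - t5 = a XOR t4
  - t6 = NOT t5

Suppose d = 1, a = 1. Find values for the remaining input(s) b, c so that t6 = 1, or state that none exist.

With d = 1, a = 1 fixed, none of the 4 settings of b, c give t6 = 1.
For example, with b=0, c=0:
t1 = NOT d = NOT 1 = 0
t2 = t1 XOR b = 0 XOR 0 = 0
t3 = c NAND t2 = 0 NAND 0 = 1
t4 = t1 AND t3 = 0 AND 1 = 0
t5 = a XOR t4 = 1 XOR 0 = 1
t6 = NOT t5 = NOT 1 = 0
giving t6 = 0 ≠ 1.

no solution exists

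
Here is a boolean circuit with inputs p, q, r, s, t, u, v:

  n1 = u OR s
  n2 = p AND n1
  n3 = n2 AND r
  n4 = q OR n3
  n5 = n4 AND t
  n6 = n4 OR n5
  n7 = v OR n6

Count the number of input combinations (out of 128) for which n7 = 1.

n7 = v OR n6 must be 1, so at least one of v, n6 is 1.
Enumerating the 128 input combinations, 102 give n7 = 1 and 26 give n7 = 0.

102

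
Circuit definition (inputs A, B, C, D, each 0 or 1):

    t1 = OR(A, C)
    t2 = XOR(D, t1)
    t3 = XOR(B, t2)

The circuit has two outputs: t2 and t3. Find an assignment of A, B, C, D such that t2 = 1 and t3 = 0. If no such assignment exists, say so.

A=0, B=1, C=1, D=0

Check with A=0, B=1, C=1, D=0:
t1 = OR(A, C) = OR(0, 1) = 1
t2 = XOR(D, t1) = XOR(0, 1) = 1
t3 = XOR(B, t2) = XOR(1, 1) = 0
So t2 = 1 and t3 = 0.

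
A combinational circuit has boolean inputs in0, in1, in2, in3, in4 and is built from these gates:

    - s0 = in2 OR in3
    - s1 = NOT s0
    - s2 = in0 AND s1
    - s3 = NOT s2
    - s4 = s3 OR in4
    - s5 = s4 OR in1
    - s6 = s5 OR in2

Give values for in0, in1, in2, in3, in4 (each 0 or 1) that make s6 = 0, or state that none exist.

in0=1, in1=0, in2=0, in3=0, in4=0

s6 = s5 OR in2 must be 0, so both s5 = 0 and in2 = 0.
s5 = s4 OR in1 must be 0, so both s4 = 0 and in1 = 0.
Check with in0=1, in1=0, in2=0, in3=0, in4=0:
s0 = in2 OR in3 = 0 OR 0 = 0
s1 = NOT s0 = NOT 0 = 1
s2 = in0 AND s1 = 1 AND 1 = 1
s3 = NOT s2 = NOT 1 = 0
s4 = s3 OR in4 = 0 OR 0 = 0
s5 = s4 OR in1 = 0 OR 0 = 0
s6 = s5 OR in2 = 0 OR 0 = 0
So s6 = 0 as required.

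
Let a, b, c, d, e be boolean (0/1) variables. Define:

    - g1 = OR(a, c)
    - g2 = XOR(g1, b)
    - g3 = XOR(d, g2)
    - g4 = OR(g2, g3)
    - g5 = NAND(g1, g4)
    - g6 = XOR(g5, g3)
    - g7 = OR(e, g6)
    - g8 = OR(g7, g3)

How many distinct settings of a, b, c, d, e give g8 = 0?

3

g8 = OR(g7, g3) must be 0, so both g7 = 0 and g3 = 0.
Enumerating the 32 input combinations, 3 give g8 = 0 and 29 give g8 = 1.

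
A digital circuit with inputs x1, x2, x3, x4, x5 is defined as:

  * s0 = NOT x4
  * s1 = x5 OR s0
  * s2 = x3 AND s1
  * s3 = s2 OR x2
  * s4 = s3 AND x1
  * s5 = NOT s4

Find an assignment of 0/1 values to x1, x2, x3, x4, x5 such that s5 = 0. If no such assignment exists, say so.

s5 = NOT s4 must be 0, so s4 = 1.
s4 = s3 AND x1 must be 1, so both s3 = 1 and x1 = 1.
Check with x1=1, x2=0, x3=1, x4=1, x5=1:
s0 = NOT x4 = NOT 1 = 0
s1 = x5 OR s0 = 1 OR 0 = 1
s2 = x3 AND s1 = 1 AND 1 = 1
s3 = s2 OR x2 = 1 OR 0 = 1
s4 = s3 AND x1 = 1 AND 1 = 1
s5 = NOT s4 = NOT 1 = 0
So s5 = 0 as required.

x1=1, x2=0, x3=1, x4=1, x5=1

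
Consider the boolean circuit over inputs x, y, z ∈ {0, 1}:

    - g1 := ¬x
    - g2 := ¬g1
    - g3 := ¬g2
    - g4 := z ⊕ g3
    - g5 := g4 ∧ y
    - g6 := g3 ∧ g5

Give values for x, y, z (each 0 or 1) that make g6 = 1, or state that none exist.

g6 = g3 ∧ g5 must be 1, so both g3 = 1 and g5 = 1.
Check with x=0, y=1, z=0:
g1 = ¬x = ¬0 = 1
g2 = ¬g1 = ¬1 = 0
g3 = ¬g2 = ¬0 = 1
g4 = z ⊕ g3 = 0 ⊕ 1 = 1
g5 = g4 ∧ y = 1 ∧ 1 = 1
g6 = g3 ∧ g5 = 1 ∧ 1 = 1
So g6 = 1 as required.

x=0, y=1, z=0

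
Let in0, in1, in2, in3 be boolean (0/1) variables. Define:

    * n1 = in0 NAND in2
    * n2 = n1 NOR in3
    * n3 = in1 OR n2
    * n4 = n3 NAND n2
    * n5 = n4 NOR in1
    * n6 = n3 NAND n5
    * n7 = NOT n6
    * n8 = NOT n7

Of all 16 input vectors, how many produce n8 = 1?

n8 = NOT n7 must be 1, so n7 = 0.
n7 = NOT n6 must be 0, so n6 = 1.
Enumerating the 16 input combinations, 15 give n8 = 1 and 1 give n8 = 0.

15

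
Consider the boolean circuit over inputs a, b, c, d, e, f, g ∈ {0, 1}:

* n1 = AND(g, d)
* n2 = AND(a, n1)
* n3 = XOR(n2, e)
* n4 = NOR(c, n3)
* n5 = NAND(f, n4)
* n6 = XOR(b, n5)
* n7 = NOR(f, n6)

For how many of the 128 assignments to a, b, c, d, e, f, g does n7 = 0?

n7 = NOR(f, n6) must be 0, so at least one of f, n6 is 1.
Enumerating the 128 input combinations, 96 give n7 = 0 and 32 give n7 = 1.

96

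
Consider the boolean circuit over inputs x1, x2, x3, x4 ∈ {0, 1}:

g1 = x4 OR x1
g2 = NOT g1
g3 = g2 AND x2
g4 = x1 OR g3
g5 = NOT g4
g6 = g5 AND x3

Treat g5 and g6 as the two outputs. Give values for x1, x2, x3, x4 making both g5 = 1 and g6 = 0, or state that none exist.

Check with x1=0, x2=1, x3=0, x4=1:
g1 = x4 OR x1 = 1 OR 0 = 1
g2 = NOT g1 = NOT 1 = 0
g3 = g2 AND x2 = 0 AND 1 = 0
g4 = x1 OR g3 = 0 OR 0 = 0
g5 = NOT g4 = NOT 0 = 1
g6 = g5 AND x3 = 1 AND 0 = 0
So g5 = 1 and g6 = 0.

x1=0, x2=1, x3=0, x4=1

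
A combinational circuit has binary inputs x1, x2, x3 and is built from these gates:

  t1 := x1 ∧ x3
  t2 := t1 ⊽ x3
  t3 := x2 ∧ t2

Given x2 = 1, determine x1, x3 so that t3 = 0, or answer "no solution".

x1=0, x3=1

Check with x2 = 1 and x1=0, x3=1:
t1 = x1 ∧ x3 = 0 ∧ 1 = 0
t2 = t1 ⊽ x3 = 0 ⊽ 1 = 0
t3 = x2 ∧ t2 = 1 ∧ 0 = 0
So t3 = 0.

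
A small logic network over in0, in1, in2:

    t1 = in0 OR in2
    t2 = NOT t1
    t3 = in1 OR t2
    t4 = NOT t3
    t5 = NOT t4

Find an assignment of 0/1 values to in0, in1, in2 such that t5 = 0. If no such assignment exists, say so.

in0=1 in1=0 in2=1

t5 = NOT t4 must be 0, so t4 = 1.
Check with in0=1 in1=0 in2=1:
t1 = in0 OR in2 = 1 OR 1 = 1
t2 = NOT t1 = NOT 1 = 0
t3 = in1 OR t2 = 0 OR 0 = 0
t4 = NOT t3 = NOT 0 = 1
t5 = NOT t4 = NOT 1 = 0
So t5 = 0 as required.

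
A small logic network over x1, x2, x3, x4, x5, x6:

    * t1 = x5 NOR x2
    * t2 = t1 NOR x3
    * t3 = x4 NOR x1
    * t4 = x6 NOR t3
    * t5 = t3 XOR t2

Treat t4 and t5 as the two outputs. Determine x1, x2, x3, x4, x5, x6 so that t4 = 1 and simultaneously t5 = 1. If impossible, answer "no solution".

Check with x1=0 x2=1 x3=0 x4=1 x5=0 x6=0:
t1 = x5 NOR x2 = 0 NOR 1 = 0
t2 = t1 NOR x3 = 0 NOR 0 = 1
t3 = x4 NOR x1 = 1 NOR 0 = 0
t4 = x6 NOR t3 = 0 NOR 0 = 1
t5 = t3 XOR t2 = 0 XOR 1 = 1
So t4 = 1 and t5 = 1.

x1=0 x2=1 x3=0 x4=1 x5=0 x6=0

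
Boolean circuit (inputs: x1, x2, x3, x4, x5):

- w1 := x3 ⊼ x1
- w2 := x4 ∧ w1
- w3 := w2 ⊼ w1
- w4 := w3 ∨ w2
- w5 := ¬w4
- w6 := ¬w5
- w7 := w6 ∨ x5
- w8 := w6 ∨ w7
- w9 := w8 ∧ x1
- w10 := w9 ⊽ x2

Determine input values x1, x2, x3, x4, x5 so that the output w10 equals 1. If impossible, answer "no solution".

x1=0, x2=0, x3=1, x4=1, x5=0

w10 = w9 ⊽ x2 must be 1, so both w9 = 0 and x2 = 0.
w9 = w8 ∧ x1 must be 0, so at least one of w8, x1 is 0.
Check with x1=0, x2=0, x3=1, x4=1, x5=0:
w1 = x3 ⊼ x1 = 1 ⊼ 0 = 1
w2 = x4 ∧ w1 = 1 ∧ 1 = 1
w3 = w2 ⊼ w1 = 1 ⊼ 1 = 0
w4 = w3 ∨ w2 = 0 ∨ 1 = 1
w5 = ¬w4 = ¬1 = 0
w6 = ¬w5 = ¬0 = 1
w7 = w6 ∨ x5 = 1 ∨ 0 = 1
w8 = w6 ∨ w7 = 1 ∨ 1 = 1
w9 = w8 ∧ x1 = 1 ∧ 0 = 0
w10 = w9 ⊽ x2 = 0 ⊽ 0 = 1
So w10 = 1 as required.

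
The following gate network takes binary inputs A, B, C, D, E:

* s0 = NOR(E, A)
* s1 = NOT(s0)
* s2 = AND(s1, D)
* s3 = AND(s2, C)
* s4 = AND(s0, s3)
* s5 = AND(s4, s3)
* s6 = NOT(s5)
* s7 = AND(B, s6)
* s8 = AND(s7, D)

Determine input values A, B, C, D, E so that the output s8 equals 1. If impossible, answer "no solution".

Check with A=0 B=1 C=1 D=1 E=0:
s0 = NOR(E, A) = NOR(0, 0) = 1
s1 = NOT(s0) = NOT 1 = 0
s2 = AND(s1, D) = AND(0, 1) = 0
s3 = AND(s2, C) = AND(0, 1) = 0
s4 = AND(s0, s3) = AND(1, 0) = 0
s5 = AND(s4, s3) = AND(0, 0) = 0
s6 = NOT(s5) = NOT 0 = 1
s7 = AND(B, s6) = AND(1, 1) = 1
s8 = AND(s7, D) = AND(1, 1) = 1
So s8 = 1 as required.

A=0 B=1 C=1 D=1 E=0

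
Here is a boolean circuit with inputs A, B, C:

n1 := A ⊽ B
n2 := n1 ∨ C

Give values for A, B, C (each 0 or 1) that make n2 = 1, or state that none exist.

A=1 B=1 C=1

n2 = n1 ∨ C must be 1, so at least one of n1, C is 1.
Check with A=1 B=1 C=1:
n1 = A ⊽ B = 1 ⊽ 1 = 0
n2 = n1 ∨ C = 0 ∨ 1 = 1
So n2 = 1 as required.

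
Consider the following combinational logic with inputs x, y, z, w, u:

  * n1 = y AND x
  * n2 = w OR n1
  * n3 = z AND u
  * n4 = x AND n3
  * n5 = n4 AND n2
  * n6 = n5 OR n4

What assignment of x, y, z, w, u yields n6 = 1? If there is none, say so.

x=1, y=0, z=1, w=0, u=1

n6 = n5 OR n4 must be 1, so at least one of n5, n4 is 1.
Check with x=1, y=0, z=1, w=0, u=1:
n1 = y AND x = 0 AND 1 = 0
n2 = w OR n1 = 0 OR 0 = 0
n3 = z AND u = 1 AND 1 = 1
n4 = x AND n3 = 1 AND 1 = 1
n5 = n4 AND n2 = 1 AND 0 = 0
n6 = n5 OR n4 = 0 OR 1 = 1
So n6 = 1 as required.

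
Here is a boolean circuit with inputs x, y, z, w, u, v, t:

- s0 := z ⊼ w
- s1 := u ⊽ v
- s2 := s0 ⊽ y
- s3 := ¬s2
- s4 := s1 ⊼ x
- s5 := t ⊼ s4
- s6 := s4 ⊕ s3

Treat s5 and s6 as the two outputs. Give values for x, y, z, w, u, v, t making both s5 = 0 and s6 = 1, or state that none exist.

Check with x=1, y=0, z=1, w=1, u=0, v=1, t=1:
s0 = z ⊼ w = 1 ⊼ 1 = 0
s1 = u ⊽ v = 0 ⊽ 1 = 0
s2 = s0 ⊽ y = 0 ⊽ 0 = 1
s3 = ¬s2 = ¬1 = 0
s4 = s1 ⊼ x = 0 ⊼ 1 = 1
s5 = t ⊼ s4 = 1 ⊼ 1 = 0
s6 = s4 ⊕ s3 = 1 ⊕ 0 = 1
So s5 = 0 and s6 = 1.

x=1, y=0, z=1, w=1, u=0, v=1, t=1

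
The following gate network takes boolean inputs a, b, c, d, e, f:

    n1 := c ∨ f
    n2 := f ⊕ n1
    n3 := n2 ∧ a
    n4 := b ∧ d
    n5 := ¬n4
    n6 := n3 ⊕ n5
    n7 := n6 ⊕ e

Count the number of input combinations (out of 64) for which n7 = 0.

n7 = n6 ⊕ e must be 0, so n6 and e are equal.
Enumerating the 64 input combinations, 32 give n7 = 0 and 32 give n7 = 1.

32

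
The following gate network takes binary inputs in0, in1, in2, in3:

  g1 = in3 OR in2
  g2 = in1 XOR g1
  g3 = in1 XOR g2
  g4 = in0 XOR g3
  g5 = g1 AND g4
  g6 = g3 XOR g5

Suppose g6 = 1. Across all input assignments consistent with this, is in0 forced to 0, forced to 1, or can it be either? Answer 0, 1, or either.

1

g6 = g3 XOR g5 must be 1, so g3 and g5 differ.
Every assignment with g6 = 1 has in0 = 1; there are 6 such assignment(s).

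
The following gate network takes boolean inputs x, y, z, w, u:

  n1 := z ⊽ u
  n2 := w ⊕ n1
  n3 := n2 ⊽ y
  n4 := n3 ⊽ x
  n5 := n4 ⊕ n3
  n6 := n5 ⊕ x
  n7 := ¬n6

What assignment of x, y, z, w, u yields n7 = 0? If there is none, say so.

n7 = ¬n6 must be 0, so n6 = 1.
n6 = n5 ⊕ x must be 1, so n5 and x differ.
Check with x=0, y=1, z=1, w=1, u=0:
n1 = z ⊽ u = 1 ⊽ 0 = 0
n2 = w ⊕ n1 = 1 ⊕ 0 = 1
n3 = n2 ⊽ y = 1 ⊽ 1 = 0
n4 = n3 ⊽ x = 0 ⊽ 0 = 1
n5 = n4 ⊕ n3 = 1 ⊕ 0 = 1
n6 = n5 ⊕ x = 1 ⊕ 0 = 1
n7 = ¬n6 = ¬1 = 0
So n7 = 0 as required.

x=0, y=1, z=1, w=1, u=0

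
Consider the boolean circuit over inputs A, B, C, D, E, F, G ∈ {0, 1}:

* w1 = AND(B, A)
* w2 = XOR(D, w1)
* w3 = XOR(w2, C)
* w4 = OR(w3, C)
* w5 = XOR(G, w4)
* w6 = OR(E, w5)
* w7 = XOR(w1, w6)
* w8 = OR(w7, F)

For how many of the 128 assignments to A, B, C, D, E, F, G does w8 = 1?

w8 = OR(w7, F) must be 1, so at least one of w7, F is 1.
Enumerating the 128 input combinations, 104 give w8 = 1 and 24 give w8 = 0.

104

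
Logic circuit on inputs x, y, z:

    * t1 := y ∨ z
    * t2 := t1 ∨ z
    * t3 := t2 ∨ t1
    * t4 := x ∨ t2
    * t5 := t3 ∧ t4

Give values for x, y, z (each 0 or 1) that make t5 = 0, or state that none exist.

Check with x=1 y=0 z=0:
t1 = y ∨ z = 0 ∨ 0 = 0
t2 = t1 ∨ z = 0 ∨ 0 = 0
t3 = t2 ∨ t1 = 0 ∨ 0 = 0
t4 = x ∨ t2 = 1 ∨ 0 = 1
t5 = t3 ∧ t4 = 0 ∧ 1 = 0
So t5 = 0 as required.

x=1 y=0 z=0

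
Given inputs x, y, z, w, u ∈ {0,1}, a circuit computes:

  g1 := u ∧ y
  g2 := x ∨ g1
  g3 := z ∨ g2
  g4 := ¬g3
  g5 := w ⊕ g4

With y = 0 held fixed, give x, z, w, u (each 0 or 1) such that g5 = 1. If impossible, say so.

g5 = w ⊕ g4 must be 1, so w and g4 differ.
Check with y = 0 and x=1, z=1, w=1, u=0:
g1 = u ∧ y = 0 ∧ 0 = 0
g2 = x ∨ g1 = 1 ∨ 0 = 1
g3 = z ∨ g2 = 1 ∨ 1 = 1
g4 = ¬g3 = ¬1 = 0
g5 = w ⊕ g4 = 1 ⊕ 0 = 1
So g5 = 1.

x=1, z=1, w=1, u=0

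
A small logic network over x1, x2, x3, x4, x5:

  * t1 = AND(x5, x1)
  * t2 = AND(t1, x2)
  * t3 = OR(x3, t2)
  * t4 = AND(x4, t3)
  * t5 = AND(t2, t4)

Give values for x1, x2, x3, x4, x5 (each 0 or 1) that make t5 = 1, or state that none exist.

x1=1, x2=1, x3=1, x4=1, x5=1

Check with x1=1, x2=1, x3=1, x4=1, x5=1:
t1 = AND(x5, x1) = AND(1, 1) = 1
t2 = AND(t1, x2) = AND(1, 1) = 1
t3 = OR(x3, t2) = OR(1, 1) = 1
t4 = AND(x4, t3) = AND(1, 1) = 1
t5 = AND(t2, t4) = AND(1, 1) = 1
So t5 = 1 as required.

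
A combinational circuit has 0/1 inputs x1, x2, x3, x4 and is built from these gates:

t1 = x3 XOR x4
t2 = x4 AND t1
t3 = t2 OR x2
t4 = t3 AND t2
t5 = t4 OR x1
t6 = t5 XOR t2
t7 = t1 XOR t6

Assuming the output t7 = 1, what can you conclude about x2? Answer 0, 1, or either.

either

Both values of x2 occur among assignments with t7 = 1:
  x2=0: x1=0, x2=0, x3=0, x4=1
  x2=1: x1=0, x2=1, x3=0, x4=1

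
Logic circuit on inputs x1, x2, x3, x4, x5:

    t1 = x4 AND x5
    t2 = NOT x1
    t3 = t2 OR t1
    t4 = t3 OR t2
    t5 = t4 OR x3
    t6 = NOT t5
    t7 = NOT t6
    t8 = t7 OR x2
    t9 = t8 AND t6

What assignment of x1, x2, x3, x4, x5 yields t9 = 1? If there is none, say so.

x1=1, x2=1, x3=0, x4=1, x5=0

Check with x1=1, x2=1, x3=0, x4=1, x5=0:
t1 = x4 AND x5 = 1 AND 0 = 0
t2 = NOT x1 = NOT 1 = 0
t3 = t2 OR t1 = 0 OR 0 = 0
t4 = t3 OR t2 = 0 OR 0 = 0
t5 = t4 OR x3 = 0 OR 0 = 0
t6 = NOT t5 = NOT 0 = 1
t7 = NOT t6 = NOT 1 = 0
t8 = t7 OR x2 = 0 OR 1 = 1
t9 = t8 AND t6 = 1 AND 1 = 1
So t9 = 1 as required.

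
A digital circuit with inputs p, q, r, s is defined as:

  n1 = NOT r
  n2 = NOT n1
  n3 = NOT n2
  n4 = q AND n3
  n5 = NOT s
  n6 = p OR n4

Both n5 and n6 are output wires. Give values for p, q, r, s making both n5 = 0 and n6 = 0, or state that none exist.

p=0 q=0 r=0 s=1

Check with p=0 q=0 r=0 s=1:
n1 = NOT r = NOT 0 = 1
n2 = NOT n1 = NOT 1 = 0
n3 = NOT n2 = NOT 0 = 1
n4 = q AND n3 = 0 AND 1 = 0
n5 = NOT s = NOT 1 = 0
n6 = p OR n4 = 0 OR 0 = 0
So n5 = 0 and n6 = 0.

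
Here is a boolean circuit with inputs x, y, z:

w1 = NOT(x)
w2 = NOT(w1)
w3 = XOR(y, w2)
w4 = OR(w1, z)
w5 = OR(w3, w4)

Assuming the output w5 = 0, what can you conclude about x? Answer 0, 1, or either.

1

w5 = OR(w3, w4) must be 0, so both w3 = 0 and w4 = 0.
w3 = XOR(y, w2) must be 0, so y and w2 are equal.
w4 = OR(w1, z) must be 0, so both w1 = 0 and z = 0.
Every assignment with w5 = 0 has x = 1; there are 1 such assignment(s).
  x=1, y=1, z=0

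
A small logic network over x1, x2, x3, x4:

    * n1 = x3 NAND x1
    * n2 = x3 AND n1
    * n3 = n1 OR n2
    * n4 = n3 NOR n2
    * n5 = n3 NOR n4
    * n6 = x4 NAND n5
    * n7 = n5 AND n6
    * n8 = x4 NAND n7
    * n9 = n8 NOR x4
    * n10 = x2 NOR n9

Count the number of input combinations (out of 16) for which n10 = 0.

8

n10 = x2 NOR n9 must be 0, so at least one of x2, n9 is 1.
Enumerating the 16 input combinations, 8 give n10 = 0 and 8 give n10 = 1.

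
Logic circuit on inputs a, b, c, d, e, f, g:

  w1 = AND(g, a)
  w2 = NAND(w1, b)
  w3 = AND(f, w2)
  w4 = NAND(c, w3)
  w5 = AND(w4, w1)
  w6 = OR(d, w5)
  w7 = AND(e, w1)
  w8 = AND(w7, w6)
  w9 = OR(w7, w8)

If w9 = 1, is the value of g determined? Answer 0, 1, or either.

1

w9 = OR(w7, w8) must be 1, so at least one of w7, w8 is 1.
Every assignment with w9 = 1 has g = 1; there are 16 such assignment(s).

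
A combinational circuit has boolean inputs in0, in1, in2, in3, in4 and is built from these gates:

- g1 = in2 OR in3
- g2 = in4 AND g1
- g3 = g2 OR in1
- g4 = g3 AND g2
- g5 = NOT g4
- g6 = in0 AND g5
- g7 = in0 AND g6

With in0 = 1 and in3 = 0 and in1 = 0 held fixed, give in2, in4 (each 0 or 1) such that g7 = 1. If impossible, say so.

in2=1, in4=0

g7 = in0 AND g6 must be 1, so both in0 = 1 and g6 = 1.
Check with in0 = 1 and in3 = 0 and in1 = 0 and in2=1, in4=0:
g1 = in2 OR in3 = 1 OR 0 = 1
g2 = in4 AND g1 = 0 AND 1 = 0
g3 = g2 OR in1 = 0 OR 0 = 0
g4 = g3 AND g2 = 0 AND 0 = 0
g5 = NOT g4 = NOT 0 = 1
g6 = in0 AND g5 = 1 AND 1 = 1
g7 = in0 AND g6 = 1 AND 1 = 1
So g7 = 1.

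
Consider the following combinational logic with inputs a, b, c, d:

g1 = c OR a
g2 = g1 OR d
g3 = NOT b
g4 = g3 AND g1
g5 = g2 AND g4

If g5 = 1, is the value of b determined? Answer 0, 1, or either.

0

g5 = g2 AND g4 must be 1, so both g2 = 1 and g4 = 1.
g2 = g1 OR d must be 1, so at least one of g1, d is 1.
g4 = g3 AND g1 must be 1, so both g3 = 1 and g1 = 1.
Every assignment with g5 = 1 has b = 0; there are 6 such assignment(s).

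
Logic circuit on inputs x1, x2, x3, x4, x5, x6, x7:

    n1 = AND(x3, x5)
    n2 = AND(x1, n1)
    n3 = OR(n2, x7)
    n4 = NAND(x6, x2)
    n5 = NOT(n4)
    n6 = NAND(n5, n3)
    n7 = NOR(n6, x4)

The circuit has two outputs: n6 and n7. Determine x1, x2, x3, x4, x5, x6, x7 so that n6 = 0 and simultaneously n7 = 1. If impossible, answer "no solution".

Check with x1=1 x2=1 x3=0 x4=0 x5=0 x6=1 x7=1:
n1 = AND(x3, x5) = AND(0, 0) = 0
n2 = AND(x1, n1) = AND(1, 0) = 0
n3 = OR(n2, x7) = OR(0, 1) = 1
n4 = NAND(x6, x2) = NAND(1, 1) = 0
n5 = NOT(n4) = NOT 0 = 1
n6 = NAND(n5, n3) = NAND(1, 1) = 0
n7 = NOR(n6, x4) = NOR(0, 0) = 1
So n6 = 0 and n7 = 1.

x1=1 x2=1 x3=0 x4=0 x5=0 x6=1 x7=1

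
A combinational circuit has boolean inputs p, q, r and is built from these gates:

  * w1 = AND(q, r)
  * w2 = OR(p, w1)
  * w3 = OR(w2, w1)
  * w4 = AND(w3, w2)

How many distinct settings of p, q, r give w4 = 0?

3

w4 = AND(w3, w2) must be 0, so at least one of w3, w2 is 0.
Satisfying assignments:
  p=0, q=0, r=0
  p=0, q=0, r=1
  p=0, q=1, r=0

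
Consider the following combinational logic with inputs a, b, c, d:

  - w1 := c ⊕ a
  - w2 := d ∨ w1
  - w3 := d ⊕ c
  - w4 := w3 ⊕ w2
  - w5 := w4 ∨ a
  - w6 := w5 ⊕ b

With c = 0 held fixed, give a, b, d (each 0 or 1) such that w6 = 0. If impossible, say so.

a=1 b=1 d=0

Check with c = 0 and a=1, b=1, d=0:
w1 = c ⊕ a = 0 ⊕ 1 = 1
w2 = d ∨ w1 = 0 ∨ 1 = 1
w3 = d ⊕ c = 0 ⊕ 0 = 0
w4 = w3 ⊕ w2 = 0 ⊕ 1 = 1
w5 = w4 ∨ a = 1 ∨ 1 = 1
w6 = w5 ⊕ b = 1 ⊕ 1 = 0
So w6 = 0.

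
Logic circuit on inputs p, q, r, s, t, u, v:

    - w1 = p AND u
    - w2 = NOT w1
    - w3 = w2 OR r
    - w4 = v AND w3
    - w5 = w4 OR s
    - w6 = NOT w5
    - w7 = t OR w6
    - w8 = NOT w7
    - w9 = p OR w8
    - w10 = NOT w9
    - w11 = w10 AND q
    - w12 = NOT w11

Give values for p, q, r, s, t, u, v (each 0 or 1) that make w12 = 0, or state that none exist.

p=0, q=1, r=1, s=0, t=0, u=0, v=0

Check with p=0, q=1, r=1, s=0, t=0, u=0, v=0:
w1 = p AND u = 0 AND 0 = 0
w2 = NOT w1 = NOT 0 = 1
w3 = w2 OR r = 1 OR 1 = 1
w4 = v AND w3 = 0 AND 1 = 0
w5 = w4 OR s = 0 OR 0 = 0
w6 = NOT w5 = NOT 0 = 1
w7 = t OR w6 = 0 OR 1 = 1
w8 = NOT w7 = NOT 1 = 0
w9 = p OR w8 = 0 OR 0 = 0
w10 = NOT w9 = NOT 0 = 1
w11 = w10 AND q = 1 AND 1 = 1
w12 = NOT w11 = NOT 1 = 0
So w12 = 0 as required.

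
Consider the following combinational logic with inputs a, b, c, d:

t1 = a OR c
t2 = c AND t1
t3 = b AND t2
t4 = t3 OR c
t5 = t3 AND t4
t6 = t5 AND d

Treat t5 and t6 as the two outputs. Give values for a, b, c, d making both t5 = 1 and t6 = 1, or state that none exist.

Check with a=1 b=1 c=1 d=1:
t1 = a OR c = 1 OR 1 = 1
t2 = c AND t1 = 1 AND 1 = 1
t3 = b AND t2 = 1 AND 1 = 1
t4 = t3 OR c = 1 OR 1 = 1
t5 = t3 AND t4 = 1 AND 1 = 1
t6 = t5 AND d = 1 AND 1 = 1
So t5 = 1 and t6 = 1.

a=1 b=1 c=1 d=1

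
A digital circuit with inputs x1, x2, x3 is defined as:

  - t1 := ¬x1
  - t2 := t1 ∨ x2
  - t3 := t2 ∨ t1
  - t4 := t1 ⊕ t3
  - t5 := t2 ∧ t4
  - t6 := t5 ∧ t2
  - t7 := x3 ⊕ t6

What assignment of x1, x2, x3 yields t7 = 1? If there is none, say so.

x1=1 x2=1 x3=0

t7 = x3 ⊕ t6 must be 1, so x3 and t6 differ.
Check with x1=1 x2=1 x3=0:
t1 = ¬x1 = ¬1 = 0
t2 = t1 ∨ x2 = 0 ∨ 1 = 1
t3 = t2 ∨ t1 = 1 ∨ 0 = 1
t4 = t1 ⊕ t3 = 0 ⊕ 1 = 1
t5 = t2 ∧ t4 = 1 ∧ 1 = 1
t6 = t5 ∧ t2 = 1 ∧ 1 = 1
t7 = x3 ⊕ t6 = 0 ⊕ 1 = 1
So t7 = 1 as required.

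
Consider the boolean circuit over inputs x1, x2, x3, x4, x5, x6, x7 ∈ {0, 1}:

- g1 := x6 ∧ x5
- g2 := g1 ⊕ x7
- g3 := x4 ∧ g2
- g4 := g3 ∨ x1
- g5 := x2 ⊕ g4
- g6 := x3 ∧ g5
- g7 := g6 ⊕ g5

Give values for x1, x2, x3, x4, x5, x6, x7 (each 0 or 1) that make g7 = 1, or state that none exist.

x1=1, x2=0, x3=0, x4=1, x5=0, x6=1, x7=1

g7 = g6 ⊕ g5 must be 1, so g6 and g5 differ.
Check with x1=1, x2=0, x3=0, x4=1, x5=0, x6=1, x7=1:
g1 = x6 ∧ x5 = 1 ∧ 0 = 0
g2 = g1 ⊕ x7 = 0 ⊕ 1 = 1
g3 = x4 ∧ g2 = 1 ∧ 1 = 1
g4 = g3 ∨ x1 = 1 ∨ 1 = 1
g5 = x2 ⊕ g4 = 0 ⊕ 1 = 1
g6 = x3 ∧ g5 = 0 ∧ 1 = 0
g7 = g6 ⊕ g5 = 0 ⊕ 1 = 1
So g7 = 1 as required.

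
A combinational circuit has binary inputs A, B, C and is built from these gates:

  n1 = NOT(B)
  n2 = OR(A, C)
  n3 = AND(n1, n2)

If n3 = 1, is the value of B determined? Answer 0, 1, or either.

n3 = AND(n1, n2) must be 1, so both n1 = 1 and n2 = 1.
n1 = NOT(B) must be 1, so B = 0.
Every assignment with n3 = 1 has B = 0; there are 3 such assignment(s).
  A=0, B=0, C=1
  A=1, B=0, C=0
  A=1, B=0, C=1

0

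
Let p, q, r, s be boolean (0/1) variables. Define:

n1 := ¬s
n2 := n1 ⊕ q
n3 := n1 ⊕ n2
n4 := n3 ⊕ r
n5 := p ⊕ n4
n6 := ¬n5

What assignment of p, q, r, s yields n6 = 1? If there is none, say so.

p=1 q=0 r=1 s=1

n6 = ¬n5 must be 1, so n5 = 0.
n5 = p ⊕ n4 must be 0, so p and n4 are equal.
Check with p=1 q=0 r=1 s=1:
n1 = ¬s = ¬1 = 0
n2 = n1 ⊕ q = 0 ⊕ 0 = 0
n3 = n1 ⊕ n2 = 0 ⊕ 0 = 0
n4 = n3 ⊕ r = 0 ⊕ 1 = 1
n5 = p ⊕ n4 = 1 ⊕ 1 = 0
n6 = ¬n5 = ¬0 = 1
So n6 = 1 as required.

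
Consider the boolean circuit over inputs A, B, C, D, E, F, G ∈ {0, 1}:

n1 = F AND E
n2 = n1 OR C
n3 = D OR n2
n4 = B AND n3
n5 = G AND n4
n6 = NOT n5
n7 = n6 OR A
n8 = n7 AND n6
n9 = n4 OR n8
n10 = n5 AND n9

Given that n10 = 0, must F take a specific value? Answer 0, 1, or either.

either

Both values of F occur among assignments with n10 = 0:
  F=0: A=0, B=0, C=0, D=0, E=0, F=0, G=0
  F=1: A=0, B=0, C=0, D=0, E=0, F=1, G=0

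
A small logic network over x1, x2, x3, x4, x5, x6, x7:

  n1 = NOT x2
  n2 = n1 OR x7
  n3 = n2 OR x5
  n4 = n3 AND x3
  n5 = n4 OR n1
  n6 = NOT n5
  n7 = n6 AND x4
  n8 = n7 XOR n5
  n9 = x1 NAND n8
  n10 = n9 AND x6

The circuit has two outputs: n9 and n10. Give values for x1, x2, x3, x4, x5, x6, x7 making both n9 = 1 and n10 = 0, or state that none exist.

Check with x1=0 x2=0 x3=0 x4=1 x5=1 x6=0 x7=0:
n1 = NOT x2 = NOT 0 = 1
n2 = n1 OR x7 = 1 OR 0 = 1
n3 = n2 OR x5 = 1 OR 1 = 1
n4 = n3 AND x3 = 1 AND 0 = 0
n5 = n4 OR n1 = 0 OR 1 = 1
n6 = NOT n5 = NOT 1 = 0
n7 = n6 AND x4 = 0 AND 1 = 0
n8 = n7 XOR n5 = 0 XOR 1 = 1
n9 = x1 NAND n8 = 0 NAND 1 = 1
n10 = n9 AND x6 = 1 AND 0 = 0
So n9 = 1 and n10 = 0.

x1=0 x2=0 x3=0 x4=1 x5=1 x6=0 x7=0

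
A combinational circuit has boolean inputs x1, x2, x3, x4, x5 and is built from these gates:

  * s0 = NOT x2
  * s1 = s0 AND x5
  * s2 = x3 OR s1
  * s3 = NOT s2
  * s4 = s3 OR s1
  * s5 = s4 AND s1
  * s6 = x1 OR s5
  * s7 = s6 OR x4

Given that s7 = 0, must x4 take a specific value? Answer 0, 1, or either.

s7 = s6 OR x4 must be 0, so both s6 = 0 and x4 = 0.
Every assignment with s7 = 0 has x4 = 0; there are 6 such assignment(s).

0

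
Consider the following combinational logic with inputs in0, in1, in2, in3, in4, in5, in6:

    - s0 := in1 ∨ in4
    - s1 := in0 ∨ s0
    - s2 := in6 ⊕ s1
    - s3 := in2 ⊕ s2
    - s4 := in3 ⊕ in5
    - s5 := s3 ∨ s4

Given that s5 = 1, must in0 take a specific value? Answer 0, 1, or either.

Both values of in0 occur among assignments with s5 = 1:
  in0=0: in0=0, in1=0, in2=0, in3=0, in4=0, in5=0, in6=1
  in0=1: in0=1, in1=0, in2=0, in3=0, in4=0, in5=0, in6=0

either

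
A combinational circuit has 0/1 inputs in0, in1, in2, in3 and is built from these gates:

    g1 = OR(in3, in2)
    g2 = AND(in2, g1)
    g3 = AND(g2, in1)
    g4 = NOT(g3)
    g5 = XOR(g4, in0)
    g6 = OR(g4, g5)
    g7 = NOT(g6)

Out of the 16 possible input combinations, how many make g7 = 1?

g7 = NOT(g6) must be 1, so g6 = 0.
g6 = OR(g4, g5) must be 0, so both g4 = 0 and g5 = 0.
Satisfying assignments:
  in0=0, in1=1, in2=1, in3=0
  in0=0, in1=1, in2=1, in3=1

2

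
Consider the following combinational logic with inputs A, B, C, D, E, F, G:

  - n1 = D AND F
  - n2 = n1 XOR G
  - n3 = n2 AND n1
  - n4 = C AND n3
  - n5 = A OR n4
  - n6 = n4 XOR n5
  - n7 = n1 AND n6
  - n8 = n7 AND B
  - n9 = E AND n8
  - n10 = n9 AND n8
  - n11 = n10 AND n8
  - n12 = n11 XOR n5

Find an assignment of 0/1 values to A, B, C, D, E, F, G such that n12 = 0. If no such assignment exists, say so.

Check with A=0 B=1 C=0 D=0 E=0 F=1 G=1:
n1 = D AND F = 0 AND 1 = 0
n2 = n1 XOR G = 0 XOR 1 = 1
n3 = n2 AND n1 = 1 AND 0 = 0
n4 = C AND n3 = 0 AND 0 = 0
n5 = A OR n4 = 0 OR 0 = 0
n6 = n4 XOR n5 = 0 XOR 0 = 0
n7 = n1 AND n6 = 0 AND 0 = 0
n8 = n7 AND B = 0 AND 1 = 0
n9 = E AND n8 = 0 AND 0 = 0
n10 = n9 AND n8 = 0 AND 0 = 0
n11 = n10 AND n8 = 0 AND 0 = 0
n12 = n11 XOR n5 = 0 XOR 0 = 0
So n12 = 0 as required.

A=0 B=1 C=0 D=0 E=0 F=1 G=1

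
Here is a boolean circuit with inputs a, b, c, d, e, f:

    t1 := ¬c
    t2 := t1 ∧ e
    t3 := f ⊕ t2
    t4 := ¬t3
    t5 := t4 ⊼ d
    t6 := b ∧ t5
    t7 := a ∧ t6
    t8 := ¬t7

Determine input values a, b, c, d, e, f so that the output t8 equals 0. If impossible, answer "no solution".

t8 = ¬t7 must be 0, so t7 = 1.
t7 = a ∧ t6 must be 1, so both a = 1 and t6 = 1.
Check with a=1, b=1, c=0, d=0, e=1, f=0:
t1 = ¬c = ¬0 = 1
t2 = t1 ∧ e = 1 ∧ 1 = 1
t3 = f ⊕ t2 = 0 ⊕ 1 = 1
t4 = ¬t3 = ¬1 = 0
t5 = t4 ⊼ d = 0 ⊼ 0 = 1
t6 = b ∧ t5 = 1 ∧ 1 = 1
t7 = a ∧ t6 = 1 ∧ 1 = 1
t8 = ¬t7 = ¬1 = 0
So t8 = 0 as required.

a=1, b=1, c=0, d=0, e=1, f=0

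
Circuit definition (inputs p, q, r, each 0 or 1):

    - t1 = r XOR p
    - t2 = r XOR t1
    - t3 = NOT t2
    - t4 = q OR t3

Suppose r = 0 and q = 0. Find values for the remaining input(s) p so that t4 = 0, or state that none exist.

t4 = q OR t3 must be 0, so both q = 0 and t3 = 0.
t3 = NOT t2 must be 0, so t2 = 1.
Check with r = 0 and q = 0 and p=1:
t1 = r XOR p = 0 XOR 1 = 1
t2 = r XOR t1 = 0 XOR 1 = 1
t3 = NOT t2 = NOT 1 = 0
t4 = q OR t3 = 0 OR 0 = 0
So t4 = 0.

p=1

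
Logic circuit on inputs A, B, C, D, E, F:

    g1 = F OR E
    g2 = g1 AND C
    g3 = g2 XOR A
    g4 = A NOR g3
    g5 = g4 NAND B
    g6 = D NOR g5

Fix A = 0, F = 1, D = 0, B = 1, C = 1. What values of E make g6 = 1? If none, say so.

no solution exists

With A = 0, F = 1, D = 0, B = 1, C = 1 fixed, none of the 2 settings of E give g6 = 1.
For example, with E=1:
g1 = F OR E = 1 OR 1 = 1
g2 = g1 AND C = 1 AND 1 = 1
g3 = g2 XOR A = 1 XOR 0 = 1
g4 = A NOR g3 = 0 NOR 1 = 0
g5 = g4 NAND B = 0 NAND 1 = 1
g6 = D NOR g5 = 0 NOR 1 = 0
giving g6 = 0 ≠ 1.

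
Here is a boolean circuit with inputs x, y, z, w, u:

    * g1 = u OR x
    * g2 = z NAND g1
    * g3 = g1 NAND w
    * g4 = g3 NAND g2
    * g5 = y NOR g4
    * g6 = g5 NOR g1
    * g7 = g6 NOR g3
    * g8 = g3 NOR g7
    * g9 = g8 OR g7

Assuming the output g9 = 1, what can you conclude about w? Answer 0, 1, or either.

g9 = g8 OR g7 must be 1, so at least one of g8, g7 is 1.
Every assignment with g9 = 1 has w = 1; there are 12 such assignment(s).

1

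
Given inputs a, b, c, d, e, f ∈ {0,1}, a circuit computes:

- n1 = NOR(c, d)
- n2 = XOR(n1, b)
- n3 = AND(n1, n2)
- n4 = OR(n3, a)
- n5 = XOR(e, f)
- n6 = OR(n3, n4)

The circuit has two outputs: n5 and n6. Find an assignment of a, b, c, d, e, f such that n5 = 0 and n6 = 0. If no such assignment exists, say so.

Check with a=0, b=0, c=1, d=0, e=1, f=1:
n1 = NOR(c, d) = NOR(1, 0) = 0
n2 = XOR(n1, b) = XOR(0, 0) = 0
n3 = AND(n1, n2) = AND(0, 0) = 0
n4 = OR(n3, a) = OR(0, 0) = 0
n5 = XOR(e, f) = XOR(1, 1) = 0
n6 = OR(n3, n4) = OR(0, 0) = 0
So n5 = 0 and n6 = 0.

a=0, b=0, c=1, d=0, e=1, f=1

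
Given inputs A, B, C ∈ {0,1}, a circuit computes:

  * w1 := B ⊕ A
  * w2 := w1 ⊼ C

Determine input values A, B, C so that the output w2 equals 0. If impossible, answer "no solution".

A=0 B=1 C=1

Check with A=0 B=1 C=1:
w1 = B ⊕ A = 1 ⊕ 0 = 1
w2 = w1 ⊼ C = 1 ⊼ 1 = 0
So w2 = 0 as required.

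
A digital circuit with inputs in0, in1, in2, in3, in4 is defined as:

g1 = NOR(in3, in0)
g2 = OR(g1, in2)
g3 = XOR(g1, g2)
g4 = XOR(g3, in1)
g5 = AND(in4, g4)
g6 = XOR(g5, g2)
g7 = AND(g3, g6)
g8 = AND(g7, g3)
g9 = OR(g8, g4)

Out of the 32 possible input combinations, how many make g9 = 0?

10

g9 = OR(g8, g4) must be 0, so both g8 = 0 and g4 = 0.
g8 = AND(g7, g3) must be 0, so at least one of g7, g3 is 0.
Enumerating the 32 input combinations, 10 give g9 = 0 and 22 give g9 = 1.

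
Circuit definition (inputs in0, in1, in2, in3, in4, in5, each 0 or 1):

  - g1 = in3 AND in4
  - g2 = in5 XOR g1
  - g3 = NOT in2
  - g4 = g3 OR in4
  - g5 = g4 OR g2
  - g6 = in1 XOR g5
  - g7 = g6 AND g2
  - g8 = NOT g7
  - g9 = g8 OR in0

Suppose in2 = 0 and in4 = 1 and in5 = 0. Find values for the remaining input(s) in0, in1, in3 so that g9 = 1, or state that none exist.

in0=1, in1=1, in3=1

Check with in2 = 0 and in4 = 1 and in5 = 0 and in0=1, in1=1, in3=1:
g1 = in3 AND in4 = 1 AND 1 = 1
g2 = in5 XOR g1 = 0 XOR 1 = 1
g3 = NOT in2 = NOT 0 = 1
g4 = g3 OR in4 = 1 OR 1 = 1
g5 = g4 OR g2 = 1 OR 1 = 1
g6 = in1 XOR g5 = 1 XOR 1 = 0
g7 = g6 AND g2 = 0 AND 1 = 0
g8 = NOT g7 = NOT 0 = 1
g9 = g8 OR in0 = 1 OR 1 = 1
So g9 = 1.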